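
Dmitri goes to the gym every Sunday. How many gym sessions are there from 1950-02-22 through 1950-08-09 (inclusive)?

24 Sundays

1950-02-22 is a Wednesday.
The range spans 169 days (inclusive of both endpoints).
169 = 7 × 24 + 1, so there are 24 full weeks plus 1 extra day.
Each full week contributes one Sunday: 24 so far.
The 1 extra day is Wed — none qualify.
Total: 24 + 0 = 24.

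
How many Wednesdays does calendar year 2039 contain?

52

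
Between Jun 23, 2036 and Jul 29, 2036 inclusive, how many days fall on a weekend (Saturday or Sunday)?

10

Jun 23, 2036 is a Monday.
The range spans 37 days (inclusive of both endpoints).
37 = 7 × 5 + 2, so there are 5 full weeks plus 2 extra days.
Each full week contributes 2 weekend days (Sat, Sun): 5 × 2 = 10.
The 2 extra days are Monday, Tuesday — none qualify.
Total: 10 + 0 = 10.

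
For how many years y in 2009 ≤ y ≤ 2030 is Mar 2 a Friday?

Day of week of March 2 in each year:
2009: Mon, 2010: Tue, 2011: Wed, 2012: Fri ✓, 2013: Sat, 2014: Sun, 2015: Mon, 2016: Wed, 2017: Thu, 2018: Fri ✓, 2019: Sat, 2020: Mon, 2021: Tue, 2022: Wed, 2023: Thu, 2024: Sat, 2025: Sun, 2026: Mon, 2027: Tue, 2028: Thu, 2029: Fri ✓, 2030: Sat
Fridays: 2012, 2018, 2029.

3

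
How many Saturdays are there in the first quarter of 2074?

Jan 1, 2074 is a Monday.
The range spans 90 days (inclusive of both endpoints).
90 = 7 × 12 + 6, so there are 12 full weeks plus 6 extra days.
Each full week contributes one Saturday: 12 so far.
The 6 extra days are Mon, Tue, Wed, Thu, Fri, Sat — 1 of them qualifies.
Total: 12 + 1 = 13.

13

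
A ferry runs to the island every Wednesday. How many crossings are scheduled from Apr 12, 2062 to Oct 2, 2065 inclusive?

182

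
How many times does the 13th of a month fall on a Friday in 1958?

1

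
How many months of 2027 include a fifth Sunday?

A month has five Sundays exactly when Sunday falls within its first (length − 28) days.
Jan: 31 days, starts Fri → 5 of Fri, Sat, Sun ✓
Feb: 28 days, starts Mon → 5 of (none)
Mar: 31 days, starts Mon → 5 of Mon, Tue, Wed
Apr: 30 days, starts Thu → 5 of Thu, Fri
May: 31 days, starts Sat → 5 of Sat, Sun, Mon ✓
Jun: 30 days, starts Tue → 5 of Tue, Wed
Jul: 31 days, starts Thu → 5 of Thu, Fri, Sat
Aug: 31 days, starts Sun → 5 of Sun, Mon, Tue ✓
Sep: 30 days, starts Wed → 5 of Wed, Thu
Oct: 31 days, starts Fri → 5 of Fri, Sat, Sun ✓
Nov: 30 days, starts Mon → 5 of Mon, Tue
Dec: 31 days, starts Wed → 5 of Wed, Thu, Fri
Months with five Sundays: Jan, May, Aug, Oct.

4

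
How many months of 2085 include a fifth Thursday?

A month has five Thursdays exactly when Thursday falls within its first (length − 28) days.
Jan: 31 days, starts Mon → 5 of Mon, Tue, Wed
Feb: 28 days, starts Thu → 5 of (none)
Mar: 31 days, starts Thu → 5 of Thu, Fri, Sat ✓
Apr: 30 days, starts Sun → 5 of Sun, Mon
May: 31 days, starts Tue → 5 of Tue, Wed, Thu ✓
Jun: 30 days, starts Fri → 5 of Fri, Sat
Jul: 31 days, starts Sun → 5 of Sun, Mon, Tue
Aug: 31 days, starts Wed → 5 of Wed, Thu, Fri ✓
Sep: 30 days, starts Sat → 5 of Sat, Sun
Oct: 31 days, starts Mon → 5 of Mon, Tue, Wed
Nov: 30 days, starts Thu → 5 of Thu, Fri ✓
Dec: 31 days, starts Sat → 5 of Sat, Sun, Mon
Months with five Thursdays: Mar, May, Aug, Nov.

4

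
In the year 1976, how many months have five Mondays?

4

A month has five Mondays exactly when Monday falls within its first (length − 28) days.
Jan: 31 days, starts Thu → 5 of Thu, Fri, Sat
Feb: 29 days, starts Sun → 5 of Sun
Mar: 31 days, starts Mon → 5 of Mon, Tue, Wed ✓
Apr: 30 days, starts Thu → 5 of Thu, Fri
May: 31 days, starts Sat → 5 of Sat, Sun, Mon ✓
Jun: 30 days, starts Tue → 5 of Tue, Wed
Jul: 31 days, starts Thu → 5 of Thu, Fri, Sat
Aug: 31 days, starts Sun → 5 of Sun, Mon, Tue ✓
Sep: 30 days, starts Wed → 5 of Wed, Thu
Oct: 31 days, starts Fri → 5 of Fri, Sat, Sun
Nov: 30 days, starts Mon → 5 of Mon, Tue ✓
Dec: 31 days, starts Wed → 5 of Wed, Thu, Fri
Months with five Mondays: Mar, May, Aug, Nov.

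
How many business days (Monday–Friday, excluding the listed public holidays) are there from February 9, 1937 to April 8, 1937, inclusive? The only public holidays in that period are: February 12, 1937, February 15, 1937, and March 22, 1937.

February 9, 1937 is a Tuesday.
From February 9, 1937 to April 8, 1937 is 59 days inclusive.
59 = 7 × 8 + 3, so there are 8 full weeks plus 3 extra days.
Each full week contributes 5 weekdays (Mon–Fri): 8 × 5 = 40.
The 3 extra days are Tue, Wed, Thu — 3 of them qualify.
Total: 40 + 3 = 43.
Holidays: February 12, 1937 (Fri); February 15, 1937 (Mon); March 22, 1937 (Mon).
All 3 holidays fall on weekdays, so subtract 3.
Business days: 43 − 3 = 40.

40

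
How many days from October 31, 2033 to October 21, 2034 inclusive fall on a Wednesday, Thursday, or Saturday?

153

October 31, 2033 is a Monday.
That's 356 days from start to end, counting both.
356 = 7 × 50 + 6, so there are 50 full weeks plus 6 extra days.
Each full week contributes 3 days from the set (Wed, Thu, Sat): 50 × 3 = 150.
The 6 extra days are Monday, Tuesday, Wednesday, Thursday, Friday, Saturday — 3 of them qualify.
Total: 150 + 3 = 153.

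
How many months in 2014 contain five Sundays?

A month has five Sundays exactly when Sunday falls within its first (length − 28) days.
Jan: 31 days, starts Wed → 5 of Wed, Thu, Fri
Feb: 28 days, starts Sat → 5 of (none)
Mar: 31 days, starts Sat → 5 of Sat, Sun, Mon ✓
Apr: 30 days, starts Tue → 5 of Tue, Wed
May: 31 days, starts Thu → 5 of Thu, Fri, Sat
Jun: 30 days, starts Sun → 5 of Sun, Mon ✓
Jul: 31 days, starts Tue → 5 of Tue, Wed, Thu
Aug: 31 days, starts Fri → 5 of Fri, Sat, Sun ✓
Sep: 30 days, starts Mon → 5 of Mon, Tue
Oct: 31 days, starts Wed → 5 of Wed, Thu, Fri
Nov: 30 days, starts Sat → 5 of Sat, Sun ✓
Dec: 31 days, starts Mon → 5 of Mon, Tue, Wed
Months with five Sundays: Mar, Jun, Aug, Nov.

4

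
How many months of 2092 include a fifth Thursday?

4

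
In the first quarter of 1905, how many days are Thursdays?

13

1905-01-01 is a Sunday.
From 1905-01-01 to 1905-03-31 is 90 days inclusive.
90 = 7 × 12 + 6, so there are 12 full weeks plus 6 extra days.
Each full week contributes one Thursday: 12 so far.
The 6 extra days are Sunday, Monday, Tuesday, Wednesday, Thursday, Friday — 1 of them qualifies.
Total: 12 + 1 = 13.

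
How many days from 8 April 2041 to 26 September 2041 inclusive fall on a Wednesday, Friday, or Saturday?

8 April 2041 is a Monday.
From 8 April 2041 to 26 September 2041 is 172 days inclusive.
172 = 7 × 24 + 4, so there are 24 full weeks plus 4 extra days.
Each full week contributes 3 days from the set (Wed, Fri, Sat): 24 × 3 = 72.
The 4 extra days are Monday, Tuesday, Wednesday, Thursday — 1 of them qualifies.
Total: 72 + 1 = 73.

73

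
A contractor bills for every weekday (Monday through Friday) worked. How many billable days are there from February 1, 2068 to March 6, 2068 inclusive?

February 1, 2068 is a Wednesday.
From February 1, 2068 to March 6, 2068 is 35 days inclusive.
35 = 7 × 5, so the span is exactly 5 full weeks.
Each full week contributes 5 weekdays (Mon–Fri): 5 × 5 = 25.

25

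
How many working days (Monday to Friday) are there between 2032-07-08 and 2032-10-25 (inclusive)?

78

2032-07-08 is a Thursday.
The range spans 110 days (inclusive of both endpoints).
110 = 7 × 15 + 5, so there are 15 full weeks plus 5 extra days.
Each full week contributes 5 weekdays (Mon–Fri): 15 × 5 = 75.
The 5 extra days are Thursday, Friday, Saturday, Sunday, Monday — 3 of them qualify.
Total: 75 + 3 = 78.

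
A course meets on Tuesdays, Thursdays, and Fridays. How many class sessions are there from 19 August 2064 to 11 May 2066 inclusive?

271

19 August 2064 is a Tuesday.
The range spans 631 days (inclusive of both endpoints).
631 = 7 × 90 + 1, so there are 90 full weeks plus 1 extra day.
Each full week contributes 3 days from the set (Tue, Thu, Fri): 90 × 3 = 270.
The 1 extra day is Tue — 1 of them qualifies.
Total: 270 + 1 = 271.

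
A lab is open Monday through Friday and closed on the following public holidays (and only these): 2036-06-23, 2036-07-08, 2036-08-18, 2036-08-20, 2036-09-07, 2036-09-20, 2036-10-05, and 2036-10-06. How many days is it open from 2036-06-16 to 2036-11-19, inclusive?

2036-06-16 is a Monday.
From 2036-06-16 to 2036-11-19 is 157 days inclusive.
157 = 7 × 22 + 3, so there are 22 full weeks plus 3 extra days.
Each full week contributes 5 weekdays (Mon–Fri): 22 × 5 = 110.
The 3 extra days are Mon, Tue, Wed — 3 of them qualify.
Total: 110 + 3 = 113.
Holidays: 2036-06-23 (Mon); 2036-07-08 (Tue); 2036-08-18 (Mon); 2036-08-20 (Wed); 2036-09-07 (Sun); 2036-09-20 (Sat); 2036-10-05 (Sun); 2036-10-06 (Mon).
5 of the 8 holidays fall on weekdays; the rest are weekends and were already excluded.
Business days: 113 − 5 = 108.

108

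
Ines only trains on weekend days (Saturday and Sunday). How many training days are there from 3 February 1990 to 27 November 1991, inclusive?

3 February 1990 is a Saturday.
From 3 February 1990 to 27 November 1991 is 663 days inclusive.
663 = 7 × 94 + 5, so there are 94 full weeks plus 5 extra days.
Each full week contributes 2 weekend days (Sat, Sun): 94 × 2 = 188.
The 5 extra days are Saturday, Sunday, Monday, Tuesday, Wednesday — 2 of them qualify.
Total: 188 + 2 = 190.

190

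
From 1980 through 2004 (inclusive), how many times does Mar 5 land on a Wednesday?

4

Day of week of March 5 in each year:
1980: Wed ✓, 1981: Thu, 1982: Fri, 1983: Sat, 1984: Mon, 1985: Tue, 1986: Wed ✓, 1987: Thu, 1988: Sat, 1989: Sun, 1990: Mon, 1991: Tue, 1992: Thu, 1993: Fri, 1994: Sat, 1995: Sun, 1996: Tue, 1997: Wed ✓, 1998: Thu, 1999: Fri, 2000: Sun, 2001: Mon, 2002: Tue, 2003: Wed ✓, 2004: Fri
Wednesdays: 1980, 1986, 1997, 2003.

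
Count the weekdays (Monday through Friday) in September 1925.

22

Sep 1, 1925 is a Tuesday.
The range spans 30 days (inclusive of both endpoints).
30 = 7 × 4 + 2, so there are 4 full weeks plus 2 extra days.
Each full week contributes 5 weekdays (Mon–Fri): 4 × 5 = 20.
The 2 extra days are Tue, Wed — 2 of them qualify.
Total: 20 + 2 = 22.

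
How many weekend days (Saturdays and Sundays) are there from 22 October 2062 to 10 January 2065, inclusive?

22 October 2062 is a Sunday.
From 22 October 2062 to 10 January 2065 is 812 days inclusive.
812 = 7 × 116, so the span is exactly 116 full weeks.
Each full week contributes 2 weekend days (Sat, Sun): 116 × 2 = 232.

232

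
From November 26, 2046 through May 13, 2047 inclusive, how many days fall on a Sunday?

November 26, 2046 is a Monday.
The range spans 169 days (inclusive of both endpoints).
169 = 7 × 24 + 1, so there are 24 full weeks plus 1 extra day.
Each full week contributes one Sunday: 24 so far.
The 1 extra day is Monday — none qualify.
Total: 24 + 0 = 24.

24 Sundays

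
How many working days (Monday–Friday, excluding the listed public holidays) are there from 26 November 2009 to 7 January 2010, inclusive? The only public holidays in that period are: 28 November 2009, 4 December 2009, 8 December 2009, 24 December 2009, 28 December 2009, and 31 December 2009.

26 working days

26 November 2009 is a Thursday.
From 26 November 2009 to 7 January 2010 is 43 days inclusive.
43 = 7 × 6 + 1, so there are 6 full weeks plus 1 extra day.
Each full week contributes 5 weekdays (Mon–Fri): 6 × 5 = 30.
The 1 extra day is Thu — 1 of them qualifies.
Total: 30 + 1 = 31.
Holidays: 28 November 2009 (Sat); 4 December 2009 (Fri); 8 December 2009 (Tue); 24 December 2009 (Thu); 28 December 2009 (Mon); 31 December 2009 (Thu).
5 of the 6 holidays fall on weekdays; the rest are weekends and were already excluded.
Business days: 31 − 5 = 26.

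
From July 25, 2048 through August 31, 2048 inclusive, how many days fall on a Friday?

July 25, 2048 is a Saturday.
From July 25, 2048 to August 31, 2048 is 38 days inclusive.
38 = 7 × 5 + 3, so there are 5 full weeks plus 3 extra days.
Each full week contributes one Friday: 5 so far.
The 3 extra days are Sat, Sun, Mon — none qualify.
Total: 5 + 0 = 5.

5 Fridays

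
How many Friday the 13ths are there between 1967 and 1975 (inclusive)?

Friday-the-13ths by year:
1967: Jan, Oct
1968: Sep, Dec
1969: Jun
1970: Feb, Mar, Nov
1971: Aug
1972: Oct
1973: Apr, Jul
1974: Sep, Dec
1975: Jun

15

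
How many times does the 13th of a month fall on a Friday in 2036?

The 13th falls on a Friday when the month's 13th has weekday Fri.
Jan 13 is Sun; Feb 13 is Wed; Mar 13 is Thu; Apr 13 is Sun; May 13 is Tue; Jun 13 is Fri ✓; Jul 13 is Sun; Aug 13 is Wed; Sep 13 is Sat; Oct 13 is Mon; Nov 13 is Thu; Dec 13 is Sat.
Friday the 13ths: Jun.

1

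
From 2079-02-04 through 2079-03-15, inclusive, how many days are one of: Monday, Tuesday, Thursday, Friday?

2079-02-04 is a Saturday.
That's 40 days from start to end, counting both.
40 = 7 × 5 + 5, so there are 5 full weeks plus 5 extra days.
Each full week contributes 4 days from the set (Mon, Tue, Thu, Fri): 5 × 4 = 20.
The 5 extra days are Sat, Sun, Mon, Tue, Wed — 2 of them qualify.
Total: 20 + 2 = 22.

22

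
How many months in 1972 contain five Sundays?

A month has five Sundays exactly when Sunday falls within its first (length − 28) days.
Jan: 31 days, starts Sat → 5 of Sat, Sun, Mon ✓
Feb: 29 days, starts Tue → 5 of Tue
Mar: 31 days, starts Wed → 5 of Wed, Thu, Fri
Apr: 30 days, starts Sat → 5 of Sat, Sun ✓
May: 31 days, starts Mon → 5 of Mon, Tue, Wed
Jun: 30 days, starts Thu → 5 of Thu, Fri
Jul: 31 days, starts Sat → 5 of Sat, Sun, Mon ✓
Aug: 31 days, starts Tue → 5 of Tue, Wed, Thu
Sep: 30 days, starts Fri → 5 of Fri, Sat
Oct: 31 days, starts Sun → 5 of Sun, Mon, Tue ✓
Nov: 30 days, starts Wed → 5 of Wed, Thu
Dec: 31 days, starts Fri → 5 of Fri, Sat, Sun ✓
Months with five Sundays: Jan, Apr, Jul, Oct, Dec.

5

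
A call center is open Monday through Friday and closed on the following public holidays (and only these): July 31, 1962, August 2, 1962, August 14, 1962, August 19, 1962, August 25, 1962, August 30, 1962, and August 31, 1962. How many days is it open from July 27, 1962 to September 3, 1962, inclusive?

22 business days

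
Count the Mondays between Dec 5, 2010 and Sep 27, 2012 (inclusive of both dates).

95

Dec 5, 2010 is a Sunday.
That's 663 days from start to end, counting both.
663 = 7 × 94 + 5, so there are 94 full weeks plus 5 extra days.
Each full week contributes one Monday: 94 so far.
The 5 extra days are Sun, Mon, Tue, Wed, Thu — 1 of them qualifies.
Total: 94 + 1 = 95.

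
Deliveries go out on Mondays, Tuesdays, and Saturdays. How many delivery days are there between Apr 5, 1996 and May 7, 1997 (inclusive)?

Apr 5, 1996 is a Friday.
The range spans 398 days (inclusive of both endpoints).
398 = 7 × 56 + 6, so there are 56 full weeks plus 6 extra days.
Each full week contributes 3 days from the set (Mon, Tue, Sat): 56 × 3 = 168.
The 6 extra days are Fri, Sat, Sun, Mon, Tue, Wed — 3 of them qualify.
Total: 168 + 3 = 171.

171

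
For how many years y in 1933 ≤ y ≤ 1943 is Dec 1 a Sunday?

Day of week of December 1 in each year:
1933: Fri, 1934: Sat, 1935: Sun ✓, 1936: Tue, 1937: Wed, 1938: Thu, 1939: Fri, 1940: Sun ✓, 1941: Mon, 1942: Tue, 1943: Wed
Sundays: 1935, 1940.

2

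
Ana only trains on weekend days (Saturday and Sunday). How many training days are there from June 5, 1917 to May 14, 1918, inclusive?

98

June 5, 1917 is a Tuesday.
That's 344 days from start to end, counting both.
344 = 7 × 49 + 1, so there are 49 full weeks plus 1 extra day.
Each full week contributes 2 weekend days (Sat, Sun): 49 × 2 = 98.
The 1 extra day is Tue — none qualify.
Total: 98 + 0 = 98.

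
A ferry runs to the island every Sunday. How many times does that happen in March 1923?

4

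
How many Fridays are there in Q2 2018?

13

1 April 2018 is a Sunday.
From 1 April 2018 to 30 June 2018 is 91 days inclusive.
91 = 7 × 13, so the span is exactly 13 full weeks.
Each full week contributes one Friday: 13 so far.
Total: 13.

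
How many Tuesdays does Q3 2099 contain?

July 1, 2099 is a Wednesday.
From July 1, 2099 to September 30, 2099 is 92 days inclusive.
92 = 7 × 13 + 1, so there are 13 full weeks plus 1 extra day.
Each full week contributes one Tuesday: 13 so far.
The 1 extra day is Wednesday — none qualify.
Total: 13 + 0 = 13.

13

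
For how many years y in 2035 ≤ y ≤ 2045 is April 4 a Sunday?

1

Day of week of April 4 in each year:
2035: Wed, 2036: Fri, 2037: Sat, 2038: Sun ✓, 2039: Mon, 2040: Wed, 2041: Thu, 2042: Fri, 2043: Sat, 2044: Mon, 2045: Tue
Sundays: 2038.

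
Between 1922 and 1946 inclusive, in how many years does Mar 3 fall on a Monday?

3

Day of week of March 3 in each year:
1922: Fri, 1923: Sat, 1924: Mon ✓, 1925: Tue, 1926: Wed, 1927: Thu, 1928: Sat, 1929: Sun, 1930: Mon ✓, 1931: Tue, 1932: Thu, 1933: Fri, 1934: Sat, 1935: Sun, 1936: Tue, 1937: Wed, 1938: Thu, 1939: Fri, 1940: Sun, 1941: Mon ✓, 1942: Tue, 1943: Wed, 1944: Fri, 1945: Sat, 1946: Sun
Mondays: 1924, 1930, 1941.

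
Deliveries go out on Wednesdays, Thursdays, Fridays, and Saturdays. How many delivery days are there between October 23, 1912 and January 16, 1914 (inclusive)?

259

October 23, 1912 is a Wednesday.
That's 451 days from start to end, counting both.
451 = 7 × 64 + 3, so there are 64 full weeks plus 3 extra days.
Each full week contributes 4 days from the set (Wed, Thu, Fri, Sat): 64 × 4 = 256.
The 3 extra days are Wed, Thu, Fri — 3 of them qualify.
Total: 256 + 3 = 259.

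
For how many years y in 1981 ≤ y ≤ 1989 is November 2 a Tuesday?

Day of week of November 2 in each year:
1981: Mon, 1982: Tue ✓, 1983: Wed, 1984: Fri, 1985: Sat, 1986: Sun, 1987: Mon, 1988: Wed, 1989: Thu
Tuesdays: 1982.

1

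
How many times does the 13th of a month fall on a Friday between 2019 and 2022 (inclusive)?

6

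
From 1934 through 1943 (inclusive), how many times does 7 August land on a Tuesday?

1

Day of week of August 7 in each year:
1934: Tue ✓, 1935: Wed, 1936: Fri, 1937: Sat, 1938: Sun, 1939: Mon, 1940: Wed, 1941: Thu, 1942: Fri, 1943: Sat
Tuesdays: 1934.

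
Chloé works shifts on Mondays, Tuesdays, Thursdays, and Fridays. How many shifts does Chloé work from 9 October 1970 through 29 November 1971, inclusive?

238

9 October 1970 is a Friday.
From 9 October 1970 to 29 November 1971 is 417 days inclusive.
417 = 7 × 59 + 4, so there are 59 full weeks plus 4 extra days.
Each full week contributes 4 days from the set (Mon, Tue, Thu, Fri): 59 × 4 = 236.
The 4 extra days are Fri, Sat, Sun, Mon — 2 of them qualify.
Total: 236 + 2 = 238.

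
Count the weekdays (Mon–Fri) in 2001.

1 January 2001 is a Monday.
That's 365 days from start to end, counting both.
365 = 7 × 52 + 1, so there are 52 full weeks plus 1 extra day.
Each full week contributes 5 weekdays (Mon–Fri): 52 × 5 = 260.
The 1 extra day is Mon — 1 of them qualifies.
Total: 260 + 1 = 261.

261 weekdays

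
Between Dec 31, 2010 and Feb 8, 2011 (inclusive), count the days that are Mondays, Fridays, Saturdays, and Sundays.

24

Dec 31, 2010 is a Friday.
The range spans 40 days (inclusive of both endpoints).
40 = 7 × 5 + 5, so there are 5 full weeks plus 5 extra days.
Each full week contributes 4 days from the set (Mon, Fri, Sat, Sun): 5 × 4 = 20.
The 5 extra days are Fri, Sat, Sun, Mon, Tue — 4 of them qualify.
Total: 20 + 4 = 24.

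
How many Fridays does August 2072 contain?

4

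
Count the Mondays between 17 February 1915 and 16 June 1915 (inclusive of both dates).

17 Mondays

17 February 1915 is a Wednesday.
From 17 February 1915 to 16 June 1915 is 120 days inclusive.
120 = 7 × 17 + 1, so there are 17 full weeks plus 1 extra day.
Each full week contributes one Monday: 17 so far.
The 1 extra day is Wednesday — none qualify.
Total: 17 + 0 = 17.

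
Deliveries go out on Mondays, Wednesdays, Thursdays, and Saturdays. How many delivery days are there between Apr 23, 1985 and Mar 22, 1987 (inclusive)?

Apr 23, 1985 is a Tuesday.
The range spans 699 days (inclusive of both endpoints).
699 = 7 × 99 + 6, so there are 99 full weeks plus 6 extra days.
Each full week contributes 4 days from the set (Mon, Wed, Thu, Sat): 99 × 4 = 396.
The 6 extra days are Tuesday, Wednesday, Thursday, Friday, Saturday, Sunday — 3 of them qualify.
Total: 396 + 3 = 399.

399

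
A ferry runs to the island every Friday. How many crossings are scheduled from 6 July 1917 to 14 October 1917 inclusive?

15

6 July 1917 is a Friday.
From 6 July 1917 to 14 October 1917 is 101 days inclusive.
101 = 7 × 14 + 3, so there are 14 full weeks plus 3 extra days.
Each full week contributes one Friday: 14 so far.
The 3 extra days are Fri, Sat, Sun — 1 of them qualifies.
Total: 14 + 1 = 15.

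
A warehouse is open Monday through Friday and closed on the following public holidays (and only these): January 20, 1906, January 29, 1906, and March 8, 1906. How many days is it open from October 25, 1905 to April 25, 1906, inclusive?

October 25, 1905 is a Wednesday.
From October 25, 1905 to April 25, 1906 is 183 days inclusive.
183 = 7 × 26 + 1, so there are 26 full weeks plus 1 extra day.
Each full week contributes 5 weekdays (Mon–Fri): 26 × 5 = 130.
The 1 extra day is Wed — 1 of them qualifies.
Total: 130 + 1 = 131.
Holidays: January 20, 1906 (Sat); January 29, 1906 (Mon); March 8, 1906 (Thu).
2 of the 3 holidays fall on weekdays; the rest are weekends and were already excluded.
Business days: 131 − 2 = 129.

129 working days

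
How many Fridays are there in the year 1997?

52

1 January 1997 is a Wednesday.
That's 365 days from start to end, counting both.
365 = 7 × 52 + 1, so there are 52 full weeks plus 1 extra day.
Each full week contributes one Friday: 52 so far.
The 1 extra day is Wed — none qualify.
Total: 52 + 0 = 52.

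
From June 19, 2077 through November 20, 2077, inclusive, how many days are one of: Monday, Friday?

44

June 19, 2077 is a Saturday.
From June 19, 2077 to November 20, 2077 is 155 days inclusive.
155 = 7 × 22 + 1, so there are 22 full weeks plus 1 extra day.
Each full week contributes 2 days from the set (Mon, Fri): 22 × 2 = 44.
The 1 extra day is Sat — none qualify.
Total: 44 + 0 = 44.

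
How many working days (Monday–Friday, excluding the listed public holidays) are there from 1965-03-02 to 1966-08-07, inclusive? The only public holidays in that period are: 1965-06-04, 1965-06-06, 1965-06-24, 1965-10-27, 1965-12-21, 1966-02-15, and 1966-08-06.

1965-03-02 is a Tuesday.
That's 524 days from start to end, counting both.
524 = 7 × 74 + 6, so there are 74 full weeks plus 6 extra days.
Each full week contributes 5 weekdays (Mon–Fri): 74 × 5 = 370.
The 6 extra days are Tuesday, Wednesday, Thursday, Friday, Saturday, Sunday — 4 of them qualify.
Total: 370 + 4 = 374.
Holidays: 1965-06-04 (Fri); 1965-06-06 (Sun); 1965-06-24 (Thu); 1965-10-27 (Wed); 1965-12-21 (Tue); 1966-02-15 (Tue); 1966-08-06 (Sat).
5 of the 7 holidays fall on weekdays; the rest are weekends and were already excluded.
Business days: 374 − 5 = 369.

369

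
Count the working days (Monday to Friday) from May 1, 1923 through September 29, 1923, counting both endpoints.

109

May 1, 1923 is a Tuesday.
That's 152 days from start to end, counting both.
152 = 7 × 21 + 5, so there are 21 full weeks plus 5 extra days.
Each full week contributes 5 weekdays (Mon–Fri): 21 × 5 = 105.
The 5 extra days are Tue, Wed, Thu, Fri, Sat — 4 of them qualify.
Total: 105 + 4 = 109.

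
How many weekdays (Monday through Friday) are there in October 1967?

22

Oct 1, 1967 is a Sunday.
That's 31 days from start to end, counting both.
31 = 7 × 4 + 3, so there are 4 full weeks plus 3 extra days.
Each full week contributes 5 weekdays (Mon–Fri): 4 × 5 = 20.
The 3 extra days are Sunday, Monday, Tuesday — 2 of them qualify.
Total: 20 + 2 = 22.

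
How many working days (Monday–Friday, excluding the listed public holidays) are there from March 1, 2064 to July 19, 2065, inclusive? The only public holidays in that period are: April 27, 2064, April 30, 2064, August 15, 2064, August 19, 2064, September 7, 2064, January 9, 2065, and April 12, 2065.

March 1, 2064 is a Saturday.
That's 506 days from start to end, counting both.
506 = 7 × 72 + 2, so there are 72 full weeks plus 2 extra days.
Each full week contributes 5 weekdays (Mon–Fri): 72 × 5 = 360.
The 2 extra days are Saturday, Sunday — none qualify.
Total: 360 + 0 = 360.
Holidays: April 27, 2064 (Sun); April 30, 2064 (Wed); August 15, 2064 (Fri); August 19, 2064 (Tue); September 7, 2064 (Sun); January 9, 2065 (Fri); April 12, 2065 (Sun).
4 of the 7 holidays fall on weekdays; the rest are weekends and were already excluded.
Business days: 360 − 4 = 356.

356 working days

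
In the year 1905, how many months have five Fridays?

4

A month has five Fridays exactly when Friday falls within its first (length − 28) days.
Jan: 31 days, starts Sun → 5 of Sun, Mon, Tue
Feb: 28 days, starts Wed → 5 of (none)
Mar: 31 days, starts Wed → 5 of Wed, Thu, Fri ✓
Apr: 30 days, starts Sat → 5 of Sat, Sun
May: 31 days, starts Mon → 5 of Mon, Tue, Wed
Jun: 30 days, starts Thu → 5 of Thu, Fri ✓
Jul: 31 days, starts Sat → 5 of Sat, Sun, Mon
Aug: 31 days, starts Tue → 5 of Tue, Wed, Thu
Sep: 30 days, starts Fri → 5 of Fri, Sat ✓
Oct: 31 days, starts Sun → 5 of Sun, Mon, Tue
Nov: 30 days, starts Wed → 5 of Wed, Thu
Dec: 31 days, starts Fri → 5 of Fri, Sat, Sun ✓
Months with five Fridays: Mar, Jun, Sep, Dec.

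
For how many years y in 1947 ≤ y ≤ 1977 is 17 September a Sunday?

4

Day of week of September 17 in each year:
1947: Wed, 1948: Fri, 1949: Sat, 1950: Sun ✓, 1951: Mon, 1952: Wed, 1953: Thu, 1954: Fri, 1955: Sat, 1956: Mon, 1957: Tue, 1958: Wed, 1959: Thu, 1960: Sat, 1961: Sun ✓, 1962: Mon, 1963: Tue, 1964: Thu, 1965: Fri, 1966: Sat, 1967: Sun ✓, 1968: Tue, 1969: Wed, 1970: Thu, 1971: Fri, 1972: Sun ✓, 1973: Mon, 1974: Tue, 1975: Wed, 1976: Fri, 1977: Sat
Sundays: 1950, 1961, 1967, 1972.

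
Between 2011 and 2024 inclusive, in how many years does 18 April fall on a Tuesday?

2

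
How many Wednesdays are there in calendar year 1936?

53

1 January 1936 is a Wednesday.
That's 366 days from start to end, counting both.
366 = 7 × 52 + 2, so there are 52 full weeks plus 2 extra days.
Each full week contributes one Wednesday: 52 so far.
The 2 extra days are Wed, Thu — 1 of them qualifies.
Total: 52 + 1 = 53.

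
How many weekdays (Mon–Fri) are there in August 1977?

23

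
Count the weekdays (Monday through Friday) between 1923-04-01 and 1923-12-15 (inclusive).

185 weekdays

1923-04-01 is a Sunday.
That's 259 days from start to end, counting both.
259 = 7 × 37, so the span is exactly 37 full weeks.
Each full week contributes 5 weekdays (Mon–Fri): 37 × 5 = 185.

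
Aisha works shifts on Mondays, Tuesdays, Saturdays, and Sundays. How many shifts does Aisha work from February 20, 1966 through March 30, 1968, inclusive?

February 20, 1966 is a Sunday.
That's 770 days from start to end, counting both.
770 = 7 × 110, so the span is exactly 110 full weeks.
Each full week contributes 4 days from the set (Mon, Tue, Sat, Sun): 110 × 4 = 440.

440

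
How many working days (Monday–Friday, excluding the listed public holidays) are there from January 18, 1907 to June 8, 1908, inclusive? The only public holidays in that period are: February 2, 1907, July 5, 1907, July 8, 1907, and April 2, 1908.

January 18, 1907 is a Friday.
From January 18, 1907 to June 8, 1908 is 508 days inclusive.
508 = 7 × 72 + 4, so there are 72 full weeks plus 4 extra days.
Each full week contributes 5 weekdays (Mon–Fri): 72 × 5 = 360.
The 4 extra days are Friday, Saturday, Sunday, Monday — 2 of them qualify.
Total: 360 + 2 = 362.
Holidays: February 2, 1907 (Sat); July 5, 1907 (Fri); July 8, 1907 (Mon); April 2, 1908 (Thu).
3 of the 4 holidays fall on weekdays; the rest are weekends and were already excluded.
Business days: 362 − 3 = 359.

359 working days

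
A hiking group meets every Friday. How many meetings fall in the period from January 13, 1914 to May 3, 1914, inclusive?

January 13, 1914 is a Tuesday.
The range spans 111 days (inclusive of both endpoints).
111 = 7 × 15 + 6, so there are 15 full weeks plus 6 extra days.
Each full week contributes one Friday: 15 so far.
The 6 extra days are Tue, Wed, Thu, Fri, Sat, Sun — 1 of them qualifies.
Total: 15 + 1 = 16.

16 Fridays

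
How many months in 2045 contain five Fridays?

A month has five Fridays exactly when Friday falls within its first (length − 28) days.
Jan: 31 days, starts Sun → 5 of Sun, Mon, Tue
Feb: 28 days, starts Wed → 5 of (none)
Mar: 31 days, starts Wed → 5 of Wed, Thu, Fri ✓
Apr: 30 days, starts Sat → 5 of Sat, Sun
May: 31 days, starts Mon → 5 of Mon, Tue, Wed
Jun: 30 days, starts Thu → 5 of Thu, Fri ✓
Jul: 31 days, starts Sat → 5 of Sat, Sun, Mon
Aug: 31 days, starts Tue → 5 of Tue, Wed, Thu
Sep: 30 days, starts Fri → 5 of Fri, Sat ✓
Oct: 31 days, starts Sun → 5 of Sun, Mon, Tue
Nov: 30 days, starts Wed → 5 of Wed, Thu
Dec: 31 days, starts Fri → 5 of Fri, Sat, Sun ✓
Months with five Fridays: Mar, Jun, Sep, Dec.

4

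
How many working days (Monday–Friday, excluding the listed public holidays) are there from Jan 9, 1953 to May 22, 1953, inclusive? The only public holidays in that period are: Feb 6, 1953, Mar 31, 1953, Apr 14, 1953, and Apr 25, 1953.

Jan 9, 1953 is a Friday.
That's 134 days from start to end, counting both.
134 = 7 × 19 + 1, so there are 19 full weeks plus 1 extra day.
Each full week contributes 5 weekdays (Mon–Fri): 19 × 5 = 95.
The 1 extra day is Friday — 1 of them qualifies.
Total: 95 + 1 = 96.
Holidays: Feb 6, 1953 (Fri); Mar 31, 1953 (Tue); Apr 14, 1953 (Tue); Apr 25, 1953 (Sat).
3 of the 4 holidays fall on weekdays; the rest are weekends and were already excluded.
Business days: 96 − 3 = 93.

93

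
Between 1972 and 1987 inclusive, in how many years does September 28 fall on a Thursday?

2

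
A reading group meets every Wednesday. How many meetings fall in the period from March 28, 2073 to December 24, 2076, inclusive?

March 28, 2073 is a Tuesday.
The range spans 1368 days (inclusive of both endpoints).
1368 = 7 × 195 + 3, so there are 195 full weeks plus 3 extra days.
Each full week contributes one Wednesday: 195 so far.
The 3 extra days are Tue, Wed, Thu — 1 of them qualifies.
Total: 195 + 1 = 196.

196 Wednesdays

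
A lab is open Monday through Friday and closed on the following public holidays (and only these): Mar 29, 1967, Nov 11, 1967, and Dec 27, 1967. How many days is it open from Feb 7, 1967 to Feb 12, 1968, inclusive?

263 business days

Feb 7, 1967 is a Tuesday.
The range spans 371 days (inclusive of both endpoints).
371 = 7 × 53, so the span is exactly 53 full weeks.
Each full week contributes 5 weekdays (Mon–Fri): 53 × 5 = 265.
Total: 265.
Holidays: Mar 29, 1967 (Wed); Nov 11, 1967 (Sat); Dec 27, 1967 (Wed).
2 of the 3 holidays fall on weekdays; the rest are weekends and were already excluded.
Business days: 265 − 2 = 263.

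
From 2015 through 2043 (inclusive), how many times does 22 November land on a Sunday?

5

Day of week of November 22 in each year:
2015: Sun ✓, 2016: Tue, 2017: Wed, 2018: Thu, 2019: Fri, 2020: Sun ✓, 2021: Mon, 2022: Tue, 2023: Wed, 2024: Fri, 2025: Sat, 2026: Sun ✓, 2027: Mon, 2028: Wed, 2029: Thu, 2030: Fri, 2031: Sat, 2032: Mon, 2033: Tue, 2034: Wed, 2035: Thu, 2036: Sat, 2037: Sun ✓, 2038: Mon, 2039: Tue, 2040: Thu, 2041: Fri, 2042: Sat, 2043: Sun ✓
Sundays: 2015, 2020, 2026, 2037, 2043.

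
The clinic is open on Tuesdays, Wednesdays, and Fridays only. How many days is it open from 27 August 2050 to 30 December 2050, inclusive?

27 August 2050 is a Saturday.
That's 126 days from start to end, counting both.
126 = 7 × 18, so the span is exactly 18 full weeks.
Each full week contributes 3 days from the set (Tue, Wed, Fri): 18 × 3 = 54.

54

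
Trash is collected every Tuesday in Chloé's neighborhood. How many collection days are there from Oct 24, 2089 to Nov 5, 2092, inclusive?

Oct 24, 2089 is a Monday.
The range spans 1109 days (inclusive of both endpoints).
1109 = 7 × 158 + 3, so there are 158 full weeks plus 3 extra days.
Each full week contributes one Tuesday: 158 so far.
The 3 extra days are Mon, Tue, Wed — 1 of them qualifies.
Total: 158 + 1 = 159.

159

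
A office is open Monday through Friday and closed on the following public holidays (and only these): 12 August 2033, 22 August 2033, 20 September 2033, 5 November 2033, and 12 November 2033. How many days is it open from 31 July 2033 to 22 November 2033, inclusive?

31 July 2033 is a Sunday.
The range spans 115 days (inclusive of both endpoints).
115 = 7 × 16 + 3, so there are 16 full weeks plus 3 extra days.
Each full week contributes 5 weekdays (Mon–Fri): 16 × 5 = 80.
The 3 extra days are Sunday, Monday, Tuesday — 2 of them qualify.
Total: 80 + 2 = 82.
Holidays: 12 August 2033 (Fri); 22 August 2033 (Mon); 20 September 2033 (Tue); 5 November 2033 (Sat); 12 November 2033 (Sat).
3 of the 5 holidays fall on weekdays; the rest are weekends and were already excluded.
Business days: 82 − 3 = 79.

79 business days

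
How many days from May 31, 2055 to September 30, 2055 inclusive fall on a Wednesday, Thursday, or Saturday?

May 31, 2055 is a Monday.
The range spans 123 days (inclusive of both endpoints).
123 = 7 × 17 + 4, so there are 17 full weeks plus 4 extra days.
Each full week contributes 3 days from the set (Wed, Thu, Sat): 17 × 3 = 51.
The 4 extra days are Monday, Tuesday, Wednesday, Thursday — 2 of them qualify.
Total: 51 + 2 = 53.

53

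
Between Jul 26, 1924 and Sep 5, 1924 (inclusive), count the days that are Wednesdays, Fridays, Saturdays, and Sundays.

Jul 26, 1924 is a Saturday.
The range spans 42 days (inclusive of both endpoints).
42 = 7 × 6, so the span is exactly 6 full weeks.
Each full week contributes 4 days from the set (Wed, Fri, Sat, Sun): 6 × 4 = 24.
Total: 24.

24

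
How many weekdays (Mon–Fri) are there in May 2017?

2017-05-01 is a Monday.
The range spans 31 days (inclusive of both endpoints).
31 = 7 × 4 + 3, so there are 4 full weeks plus 3 extra days.
Each full week contributes 5 weekdays (Mon–Fri): 4 × 5 = 20.
The 3 extra days are Mon, Tue, Wed — 3 of them qualify.
Total: 20 + 3 = 23.

23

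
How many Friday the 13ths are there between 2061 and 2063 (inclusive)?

5

Friday-the-13ths by year:
2061: May
2062: Jan, Oct
2063: Apr, Jul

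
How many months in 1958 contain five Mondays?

4

A month has five Mondays exactly when Monday falls within its first (length − 28) days.
Jan: 31 days, starts Wed → 5 of Wed, Thu, Fri
Feb: 28 days, starts Sat → 5 of (none)
Mar: 31 days, starts Sat → 5 of Sat, Sun, Mon ✓
Apr: 30 days, starts Tue → 5 of Tue, Wed
May: 31 days, starts Thu → 5 of Thu, Fri, Sat
Jun: 30 days, starts Sun → 5 of Sun, Mon ✓
Jul: 31 days, starts Tue → 5 of Tue, Wed, Thu
Aug: 31 days, starts Fri → 5 of Fri, Sat, Sun
Sep: 30 days, starts Mon → 5 of Mon, Tue ✓
Oct: 31 days, starts Wed → 5 of Wed, Thu, Fri
Nov: 30 days, starts Sat → 5 of Sat, Sun
Dec: 31 days, starts Mon → 5 of Mon, Tue, Wed ✓
Months with five Mondays: Mar, Jun, Sep, Dec.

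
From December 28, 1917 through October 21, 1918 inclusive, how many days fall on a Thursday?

42 Thursdays

December 28, 1917 is a Friday.
From December 28, 1917 to October 21, 1918 is 298 days inclusive.
298 = 7 × 42 + 4, so there are 42 full weeks plus 4 extra days.
Each full week contributes one Thursday: 42 so far.
The 4 extra days are Fri, Sat, Sun, Mon — none qualify.
Total: 42 + 0 = 42.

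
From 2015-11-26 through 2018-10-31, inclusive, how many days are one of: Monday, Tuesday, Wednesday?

459

2015-11-26 is a Thursday.
That's 1071 days from start to end, counting both.
1071 = 7 × 153, so the span is exactly 153 full weeks.
Each full week contributes 3 days from the set (Mon, Tue, Wed): 153 × 3 = 459.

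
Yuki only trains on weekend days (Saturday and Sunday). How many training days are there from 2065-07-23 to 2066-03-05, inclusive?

2065-07-23 is a Thursday.
From 2065-07-23 to 2066-03-05 is 226 days inclusive.
226 = 7 × 32 + 2, so there are 32 full weeks plus 2 extra days.
Each full week contributes 2 weekend days (Sat, Sun): 32 × 2 = 64.
The 2 extra days are Thursday, Friday — none qualify.
Total: 64 + 0 = 64.

64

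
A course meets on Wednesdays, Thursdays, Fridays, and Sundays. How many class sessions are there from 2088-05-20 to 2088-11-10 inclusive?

100

2088-05-20 is a Thursday.
The range spans 175 days (inclusive of both endpoints).
175 = 7 × 25, so the span is exactly 25 full weeks.
Each full week contributes 4 days from the set (Wed, Thu, Fri, Sun): 25 × 4 = 100.
Total: 100.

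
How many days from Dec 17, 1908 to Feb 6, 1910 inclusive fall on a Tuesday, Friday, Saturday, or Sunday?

Dec 17, 1908 is a Thursday.
That's 417 days from start to end, counting both.
417 = 7 × 59 + 4, so there are 59 full weeks plus 4 extra days.
Each full week contributes 4 days from the set (Tue, Fri, Sat, Sun): 59 × 4 = 236.
The 4 extra days are Thu, Fri, Sat, Sun — 3 of them qualify.
Total: 236 + 3 = 239.

239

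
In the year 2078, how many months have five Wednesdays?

A month has five Wednesdays exactly when Wednesday falls within its first (length − 28) days.
Jan: 31 days, starts Sat → 5 of Sat, Sun, Mon
Feb: 28 days, starts Tue → 5 of (none)
Mar: 31 days, starts Tue → 5 of Tue, Wed, Thu ✓
Apr: 30 days, starts Fri → 5 of Fri, Sat
May: 31 days, starts Sun → 5 of Sun, Mon, Tue
Jun: 30 days, starts Wed → 5 of Wed, Thu ✓
Jul: 31 days, starts Fri → 5 of Fri, Sat, Sun
Aug: 31 days, starts Mon → 5 of Mon, Tue, Wed ✓
Sep: 30 days, starts Thu → 5 of Thu, Fri
Oct: 31 days, starts Sat → 5 of Sat, Sun, Mon
Nov: 30 days, starts Tue → 5 of Tue, Wed ✓
Dec: 31 days, starts Thu → 5 of Thu, Fri, Sat
Months with five Wednesdays: Mar, Jun, Aug, Nov.

4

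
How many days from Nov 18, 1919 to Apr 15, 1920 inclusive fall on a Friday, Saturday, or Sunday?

63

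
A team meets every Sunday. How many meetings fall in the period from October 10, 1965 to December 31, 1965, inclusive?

12 Sundays

October 10, 1965 is a Sunday.
From October 10, 1965 to December 31, 1965 is 83 days inclusive.
83 = 7 × 11 + 6, so there are 11 full weeks plus 6 extra days.
Each full week contributes one Sunday: 11 so far.
The 6 extra days are Sun, Mon, Tue, Wed, Thu, Fri — 1 of them qualifies.
Total: 11 + 1 = 12.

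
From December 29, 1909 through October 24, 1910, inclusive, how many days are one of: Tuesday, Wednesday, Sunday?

128

December 29, 1909 is a Wednesday.
From December 29, 1909 to October 24, 1910 is 300 days inclusive.
300 = 7 × 42 + 6, so there are 42 full weeks plus 6 extra days.
Each full week contributes 3 days from the set (Tue, Wed, Sun): 42 × 3 = 126.
The 6 extra days are Wed, Thu, Fri, Sat, Sun, Mon — 2 of them qualify.
Total: 126 + 2 = 128.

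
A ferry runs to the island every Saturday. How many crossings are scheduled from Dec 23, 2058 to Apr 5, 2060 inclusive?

Dec 23, 2058 is a Monday.
That's 470 days from start to end, counting both.
470 = 7 × 67 + 1, so there are 67 full weeks plus 1 extra day.
Each full week contributes one Saturday: 67 so far.
The 1 extra day is Monday — none qualify.
Total: 67 + 0 = 67.

67 Saturdays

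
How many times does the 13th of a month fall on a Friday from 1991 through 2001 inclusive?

Friday-the-13ths by year:
1991: Sep, Dec
1992: Mar, Nov
1993: Aug
1994: May
1995: Jan, Oct
1996: Sep, Dec
1997: Jun
1998: Feb, Mar, Nov
1999: Aug
2000: Oct
2001: Apr, Jul

18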